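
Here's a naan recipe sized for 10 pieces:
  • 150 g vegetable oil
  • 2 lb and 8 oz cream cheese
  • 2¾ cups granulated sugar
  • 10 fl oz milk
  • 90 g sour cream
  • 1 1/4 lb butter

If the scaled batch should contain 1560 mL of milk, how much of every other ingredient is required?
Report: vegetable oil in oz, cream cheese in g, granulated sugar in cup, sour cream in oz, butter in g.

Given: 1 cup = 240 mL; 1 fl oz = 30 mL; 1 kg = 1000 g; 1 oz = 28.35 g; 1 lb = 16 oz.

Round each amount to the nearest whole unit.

vegetable oil: 28 oz; cream cheese: 5897 g; granulated sugar: 14 cup; sour cream: 17 oz; butter: 2948 g

The original recipe has 300 mL of milk, so the scaling factor is 1560 ÷ 300 = 26/5 = 5.2.
vegetable oil: 150 g × 26/5 ÷ 28.35 g/oz ≈ 28 oz
cream cheese: (2 lb + 8 oz = 2.5 lb) × 26/5 × 16 oz/lb × 28.35 g/oz ≈ 5897 g
granulated sugar: 2.75 cup × 26/5 ≈ 14 cup
sour cream: 90 g × 26/5 ÷ 28.35 g/oz ≈ 17 oz
butter: 1.25 lb × 26/5 × 16 oz/lb × 28.35 g/oz ≈ 2948 g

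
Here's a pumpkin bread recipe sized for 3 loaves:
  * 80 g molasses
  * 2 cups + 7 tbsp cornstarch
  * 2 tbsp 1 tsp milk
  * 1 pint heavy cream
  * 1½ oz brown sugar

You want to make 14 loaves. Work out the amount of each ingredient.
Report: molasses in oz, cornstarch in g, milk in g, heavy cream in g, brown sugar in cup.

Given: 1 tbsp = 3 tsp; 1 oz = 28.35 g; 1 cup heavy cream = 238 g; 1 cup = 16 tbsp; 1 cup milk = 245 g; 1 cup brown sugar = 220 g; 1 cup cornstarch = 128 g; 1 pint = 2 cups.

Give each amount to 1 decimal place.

molasses: 13.2 oz; cornstarch: 1456.0 g; milk: 166.7 g; heavy cream: 2221.3 g; brown sugar: 0.9 cup

Scaling factor: 14/3.
molasses: 80 g × 14/3 ÷ 28.35 g/oz ≈ 13.2 oz
cornstarch: (2 cup + 7 tbsp = 2.4375 cup) × 14/3 × 128 g/cup = 1456.0 g
milk: (2 tbsp + 1 tsp = 7/3 tbsp) × 14/3 ÷ 16 tbsp/cup × 245 g/cup ≈ 166.7 g
heavy cream: 1 pint × 14/3 × 2 cup/pint × 238 g/cup ≈ 2221.3 g
brown sugar: 1.5 oz × 14/3 × 28.35 g/oz ÷ 220 g/cup ≈ 0.9 cup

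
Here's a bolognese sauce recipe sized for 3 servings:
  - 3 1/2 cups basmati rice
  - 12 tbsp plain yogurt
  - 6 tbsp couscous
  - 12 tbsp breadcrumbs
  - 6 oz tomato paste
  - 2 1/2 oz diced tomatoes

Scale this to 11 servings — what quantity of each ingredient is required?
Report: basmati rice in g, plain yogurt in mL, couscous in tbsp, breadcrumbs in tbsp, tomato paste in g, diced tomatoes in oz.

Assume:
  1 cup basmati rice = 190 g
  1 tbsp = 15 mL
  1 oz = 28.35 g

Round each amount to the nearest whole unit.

Scaling factor: 11/3.
basmati rice: 3.5 cup × 11/3 × 190 g/cup ≈ 2438 g
plain yogurt: 12 tbsp × 11/3 × 15 mL/tbsp = 660 mL
couscous: 6 tbsp × 11/3 = 22 tbsp
breadcrumbs: 12 tbsp × 11/3 = 44 tbsp
tomato paste: 6 oz × 11/3 × 28.35 g/oz ≈ 624 g
diced tomatoes: 2.5 oz × 11/3 ≈ 9 oz

basmati rice: 2438 g; plain yogurt: 660 mL; couscous: 22 tbsp; breadcrumbs: 44 tbsp; tomato paste: 624 g; diced tomatoes: 9 oz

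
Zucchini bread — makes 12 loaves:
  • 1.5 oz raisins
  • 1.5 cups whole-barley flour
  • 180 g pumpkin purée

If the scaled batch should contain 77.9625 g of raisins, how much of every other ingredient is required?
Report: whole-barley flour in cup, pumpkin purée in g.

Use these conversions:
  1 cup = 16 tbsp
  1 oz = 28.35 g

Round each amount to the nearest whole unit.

whole-barley flour: 3 cup; pumpkin purée: 330 g

The original recipe has 42.525 g of raisins, so the scaling factor is 77.9625 ÷ 42.525 = 11/6.
whole-barley flour: 1.5 cup × 11/6 ≈ 3 cup
pumpkin purée: 180 g × 11/6 = 330 g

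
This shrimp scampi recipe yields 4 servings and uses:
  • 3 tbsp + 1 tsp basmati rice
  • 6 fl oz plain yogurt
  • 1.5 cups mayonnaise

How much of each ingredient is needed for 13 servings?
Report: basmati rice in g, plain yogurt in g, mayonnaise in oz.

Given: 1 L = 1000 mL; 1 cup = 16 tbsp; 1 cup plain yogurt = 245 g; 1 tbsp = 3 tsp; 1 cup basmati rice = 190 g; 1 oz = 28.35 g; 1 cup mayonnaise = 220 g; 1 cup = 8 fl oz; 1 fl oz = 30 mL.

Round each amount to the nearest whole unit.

basmati rice: 129 g; plain yogurt: 597 g; mayonnaise: 38 oz

Scaling factor: 13/4 = 3.25.
basmati rice: (3 tbsp + 1 tsp = 10/3 tbsp) × 13/4 ÷ 16 tbsp/cup × 190 g/cup ≈ 129 g
plain yogurt: 6 fl oz × 13/4 ÷ 8 fl oz/cup × 245 g/cup ≈ 597 g
mayonnaise: 1.5 cup × 13/4 × 220 g/cup ÷ 28.35 g/oz ≈ 38 oz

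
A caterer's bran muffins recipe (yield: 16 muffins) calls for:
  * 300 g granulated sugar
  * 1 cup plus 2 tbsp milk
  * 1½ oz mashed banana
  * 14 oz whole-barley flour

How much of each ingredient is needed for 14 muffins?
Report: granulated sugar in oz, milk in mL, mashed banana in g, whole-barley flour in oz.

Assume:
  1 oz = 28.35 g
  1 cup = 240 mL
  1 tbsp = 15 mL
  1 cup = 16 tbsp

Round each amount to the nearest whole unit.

granulated sugar: 9 oz; milk: 236 mL; mashed banana: 37 g; whole-barley flour: 12 oz

Scaling factor: 14/16 = 7/8 = 0.875.
granulated sugar: 300 g × 7/8 ÷ 28.35 g/oz ≈ 9 oz
milk: (1 cup + 2 tbsp = 1.125 cup) × 7/8 × 240 mL/cup ≈ 236 mL
mashed banana: 1.5 oz × 7/8 × 28.35 g/oz ≈ 37 g
whole-barley flour: 14 oz × 7/8 ≈ 12 oz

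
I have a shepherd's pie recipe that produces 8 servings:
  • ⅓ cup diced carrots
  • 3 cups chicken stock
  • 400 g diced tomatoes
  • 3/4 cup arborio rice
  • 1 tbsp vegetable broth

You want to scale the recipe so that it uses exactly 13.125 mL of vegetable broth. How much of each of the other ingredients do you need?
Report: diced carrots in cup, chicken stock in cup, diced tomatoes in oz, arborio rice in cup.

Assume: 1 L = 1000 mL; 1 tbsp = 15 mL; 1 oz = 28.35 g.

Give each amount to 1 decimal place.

The original recipe has 15 mL of vegetable broth, so the scaling factor is 13.125 ÷ 15 = 7/8 = 0.875.
diced carrots: 1/3 cup × 7/8 ≈ 0.3 cup
chicken stock: 3 cup × 7/8 ≈ 2.6 cup
diced tomatoes: 400 g × 7/8 ÷ 28.35 g/oz ≈ 12.3 oz
arborio rice: 0.75 cup × 7/8 ≈ 0.7 cup

diced carrots: 0.3 cup; chicken stock: 2.6 cup; diced tomatoes: 12.3 oz; arborio rice: 0.7 cup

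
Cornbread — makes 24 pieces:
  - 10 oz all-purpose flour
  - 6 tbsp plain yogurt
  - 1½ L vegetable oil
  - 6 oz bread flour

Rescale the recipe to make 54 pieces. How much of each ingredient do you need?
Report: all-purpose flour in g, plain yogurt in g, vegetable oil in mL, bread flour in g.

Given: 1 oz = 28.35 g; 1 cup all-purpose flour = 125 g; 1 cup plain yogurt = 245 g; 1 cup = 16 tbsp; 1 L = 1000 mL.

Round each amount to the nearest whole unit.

Scaling factor: 54/24 = 9/4 = 2.25.
all-purpose flour: 10 oz × 9/4 × 28.35 g/oz ≈ 638 g
plain yogurt: 6 tbsp × 9/4 ÷ 16 tbsp/cup × 245 g/cup ≈ 207 g
vegetable oil: 1.5 L × 9/4 × 1000 mL/L = 3375 mL
bread flour: 6 oz × 9/4 × 28.35 g/oz ≈ 383 g

all-purpose flour: 638 g; plain yogurt: 207 g; vegetable oil: 3375 mL; bread flour: 383 g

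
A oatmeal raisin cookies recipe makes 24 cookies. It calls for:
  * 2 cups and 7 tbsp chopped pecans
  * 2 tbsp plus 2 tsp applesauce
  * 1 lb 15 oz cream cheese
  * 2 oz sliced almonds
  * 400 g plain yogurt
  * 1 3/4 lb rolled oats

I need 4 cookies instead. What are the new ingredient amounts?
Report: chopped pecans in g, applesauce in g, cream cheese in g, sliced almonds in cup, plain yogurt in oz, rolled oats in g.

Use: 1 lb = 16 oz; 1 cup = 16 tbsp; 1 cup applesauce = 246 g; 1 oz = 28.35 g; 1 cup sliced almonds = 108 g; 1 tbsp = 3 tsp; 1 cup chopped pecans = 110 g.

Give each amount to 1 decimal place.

Scaling factor: 4/24 = 1/6.
chopped pecans: (2 cup + 7 tbsp = 2.4375 cup) × 1/6 × 110 g/cup ≈ 44.7 g
applesauce: (2 tbsp + 2 tsp = 8/3 tbsp) × 1/6 ÷ 16 tbsp/cup × 246 g/cup ≈ 6.8 g
cream cheese: (1 lb + 15 oz = 1.9375 lb) × 1/6 × 16 oz/lb × 28.35 g/oz ≈ 146.5 g
sliced almonds: 2 oz × 1/6 × 28.35 g/oz ÷ 108 g/cup ≈ 0.1 cup
plain yogurt: 400 g × 1/6 ÷ 28.35 g/oz ≈ 2.4 oz
rolled oats: 1.75 lb × 1/6 × 16 oz/lb × 28.35 g/oz = 132.3 g

chopped pecans: 44.7 g; applesauce: 6.8 g; cream cheese: 146.5 g; sliced almonds: 0.1 cup; plain yogurt: 2.4 oz; rolled oats: 132.3 g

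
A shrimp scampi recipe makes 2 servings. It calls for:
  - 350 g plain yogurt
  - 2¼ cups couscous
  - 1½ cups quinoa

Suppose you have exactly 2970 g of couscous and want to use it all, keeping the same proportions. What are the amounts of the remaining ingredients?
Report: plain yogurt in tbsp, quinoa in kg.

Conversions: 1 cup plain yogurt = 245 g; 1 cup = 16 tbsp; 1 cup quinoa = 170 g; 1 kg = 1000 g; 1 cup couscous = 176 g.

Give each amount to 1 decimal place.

The original recipe has 396 g of couscous, so the scaling factor is 2970 ÷ 396 = 15/2 = 7.5.
plain yogurt: 350 g × 15/2 ÷ 245 g/cup × 16 tbsp/cup ≈ 171.4 tbsp
quinoa: 1.5 cup × 15/2 × 170 g/cup ÷ 1000 g/kg ≈ 1.9 kg

plain yogurt: 171.4 tbsp; quinoa: 1.9 kg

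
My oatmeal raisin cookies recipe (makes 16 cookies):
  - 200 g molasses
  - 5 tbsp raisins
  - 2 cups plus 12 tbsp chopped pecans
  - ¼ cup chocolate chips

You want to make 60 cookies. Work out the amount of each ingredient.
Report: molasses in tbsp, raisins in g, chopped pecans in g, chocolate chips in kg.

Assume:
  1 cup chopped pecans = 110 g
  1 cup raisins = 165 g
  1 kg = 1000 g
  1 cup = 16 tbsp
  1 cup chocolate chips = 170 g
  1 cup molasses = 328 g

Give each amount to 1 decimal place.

molasses: 36.6 tbsp; raisins: 193.4 g; chopped pecans: 1134.4 g; chocolate chips: 0.2 kg

Scaling factor: 60/16 = 15/4 = 3.75.
molasses: 200 g × 15/4 ÷ 328 g/cup × 16 tbsp/cup ≈ 36.6 tbsp
raisins: 5 tbsp × 15/4 ÷ 16 tbsp/cup × 165 g/cup ≈ 193.4 g
chopped pecans: (2 cup + 12 tbsp = 2.75 cup) × 15/4 × 110 g/cup ≈ 1134.4 g
chocolate chips: 0.25 cup × 15/4 × 170 g/cup ÷ 1000 g/kg ≈ 0.2 kg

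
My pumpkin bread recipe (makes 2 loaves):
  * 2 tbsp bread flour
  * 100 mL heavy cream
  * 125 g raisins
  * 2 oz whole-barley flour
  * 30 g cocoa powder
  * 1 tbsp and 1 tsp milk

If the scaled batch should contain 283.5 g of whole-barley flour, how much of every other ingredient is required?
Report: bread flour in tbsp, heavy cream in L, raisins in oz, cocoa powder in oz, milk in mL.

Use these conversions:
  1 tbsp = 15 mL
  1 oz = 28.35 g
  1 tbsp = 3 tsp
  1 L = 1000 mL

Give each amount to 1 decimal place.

bread flour: 10.0 tbsp; heavy cream: 0.5 L; raisins: 22.0 oz; cocoa powder: 5.3 oz; milk: 100.0 mL

The original recipe has 56.7 g of whole-barley flour, so the scaling factor is 283.5 ÷ 56.7 = 5.
bread flour: 2 tbsp × 5 = 10.0 tbsp
heavy cream: 100 mL × 5 ÷ 1000 mL/L = 0.5 L
raisins: 125 g × 5 ÷ 28.35 g/oz ≈ 22.0 oz
cocoa powder: 30 g × 5 ÷ 28.35 g/oz ≈ 5.3 oz
milk: (1 tbsp + 1 tsp = 4/3 tbsp) × 5 × 15 mL/tbsp = 100.0 mL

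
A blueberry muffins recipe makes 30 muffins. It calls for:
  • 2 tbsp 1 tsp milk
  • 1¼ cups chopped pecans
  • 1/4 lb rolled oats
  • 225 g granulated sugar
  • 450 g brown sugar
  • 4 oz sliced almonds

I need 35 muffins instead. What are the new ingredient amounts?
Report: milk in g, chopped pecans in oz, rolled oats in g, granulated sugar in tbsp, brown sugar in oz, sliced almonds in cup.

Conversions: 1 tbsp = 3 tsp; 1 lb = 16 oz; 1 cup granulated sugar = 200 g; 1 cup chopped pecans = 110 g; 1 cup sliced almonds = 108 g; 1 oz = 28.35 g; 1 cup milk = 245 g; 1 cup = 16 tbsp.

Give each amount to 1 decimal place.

milk: 41.7 g; chopped pecans: 5.7 oz; rolled oats: 132.3 g; granulated sugar: 21.0 tbsp; brown sugar: 18.5 oz; sliced almonds: 1.2 cup

Scaling factor: 35/30 = 7/6.
milk: (2 tbsp + 1 tsp = 7/3 tbsp) × 7/6 ÷ 16 tbsp/cup × 245 g/cup ≈ 41.7 g
chopped pecans: 1.25 cup × 7/6 × 110 g/cup ÷ 28.35 g/oz ≈ 5.7 oz
rolled oats: 0.25 lb × 7/6 × 16 oz/lb × 28.35 g/oz = 132.3 g
granulated sugar: 225 g × 7/6 ÷ 200 g/cup × 16 tbsp/cup = 21.0 tbsp
brown sugar: 450 g × 7/6 ÷ 28.35 g/oz ≈ 18.5 oz
sliced almonds: 4 oz × 7/6 × 28.35 g/oz ÷ 108 g/cup ≈ 1.2 cup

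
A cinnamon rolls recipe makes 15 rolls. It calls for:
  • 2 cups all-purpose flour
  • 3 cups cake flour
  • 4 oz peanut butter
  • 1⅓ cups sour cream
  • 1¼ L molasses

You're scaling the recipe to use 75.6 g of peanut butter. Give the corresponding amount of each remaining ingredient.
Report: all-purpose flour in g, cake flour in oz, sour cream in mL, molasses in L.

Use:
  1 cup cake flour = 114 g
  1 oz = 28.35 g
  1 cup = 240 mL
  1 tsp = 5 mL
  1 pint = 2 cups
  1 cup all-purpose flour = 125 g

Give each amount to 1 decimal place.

all-purpose flour: 166.7 g; cake flour: 8.0 oz; sour cream: 213.3 mL; molasses: 0.8 L

The original recipe has 113.4 g of peanut butter, so the scaling factor is 75.6 ÷ 113.4 = 2/3.
all-purpose flour: 2 cup × 2/3 × 125 g/cup ≈ 166.7 g
cake flour: 3 cup × 2/3 × 114 g/cup ÷ 28.35 g/oz ≈ 8.0 oz
sour cream: 4/3 cup × 2/3 × 240 mL/cup ≈ 213.3 mL
molasses: 1.25 L × 2/3 ≈ 0.8 L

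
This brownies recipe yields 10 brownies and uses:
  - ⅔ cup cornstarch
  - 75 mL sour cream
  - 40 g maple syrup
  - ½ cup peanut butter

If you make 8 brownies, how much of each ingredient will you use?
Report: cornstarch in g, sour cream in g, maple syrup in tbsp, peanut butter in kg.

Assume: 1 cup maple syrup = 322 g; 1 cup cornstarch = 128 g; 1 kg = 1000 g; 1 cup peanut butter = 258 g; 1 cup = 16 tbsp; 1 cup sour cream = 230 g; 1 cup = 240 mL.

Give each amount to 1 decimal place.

cornstarch: 68.3 g; sour cream: 57.5 g; maple syrup: 1.6 tbsp; peanut butter: 0.1 kg

Scaling factor: 8/10 = 4/5 = 0.8.
cornstarch: 2/3 cup × 4/5 × 128 g/cup ≈ 68.3 g
sour cream: 75 mL × 4/5 ÷ 240 mL/cup × 230 g/cup = 57.5 g
maple syrup: 40 g × 4/5 ÷ 322 g/cup × 16 tbsp/cup ≈ 1.6 tbsp
peanut butter: 0.5 cup × 4/5 × 258 g/cup ÷ 1000 g/kg ≈ 0.1 kg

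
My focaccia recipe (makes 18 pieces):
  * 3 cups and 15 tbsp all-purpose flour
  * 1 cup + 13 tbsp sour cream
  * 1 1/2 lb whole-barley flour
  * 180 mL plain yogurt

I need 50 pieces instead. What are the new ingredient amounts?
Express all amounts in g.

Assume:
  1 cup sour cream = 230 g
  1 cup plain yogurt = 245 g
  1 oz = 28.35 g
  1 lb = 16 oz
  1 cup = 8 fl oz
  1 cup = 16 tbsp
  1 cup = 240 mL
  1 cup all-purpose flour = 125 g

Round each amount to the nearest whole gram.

Scaling factor: 50/18 = 25/9.
all-purpose flour: (3 cup + 15 tbsp = 3.9375 cup) × 25/9 × 125 g/cup ≈ 1367 g
sour cream: (1 cup + 13 tbsp = 1.8125 cup) × 25/9 × 230 g/cup ≈ 1158 g
whole-barley flour: 1.5 lb × 25/9 × 16 oz/lb × 28.35 g/oz = 1890 g
plain yogurt: 180 mL × 25/9 ÷ 240 mL/cup × 245 g/cup ≈ 510 g

all-purpose flour: 1367 g; sour cream: 1158 g; whole-barley flour: 1890 g; plain yogurt: 510 g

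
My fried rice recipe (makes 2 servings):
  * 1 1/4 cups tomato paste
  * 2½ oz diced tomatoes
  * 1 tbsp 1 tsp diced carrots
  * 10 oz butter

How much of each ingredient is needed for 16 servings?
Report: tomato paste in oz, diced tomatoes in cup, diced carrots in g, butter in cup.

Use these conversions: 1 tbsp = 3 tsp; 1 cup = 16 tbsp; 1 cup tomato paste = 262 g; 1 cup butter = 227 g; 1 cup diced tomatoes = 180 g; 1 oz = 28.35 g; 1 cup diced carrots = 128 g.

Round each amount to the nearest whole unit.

Scaling factor: 16/2 = 8.
tomato paste: 1.25 cup × 8 × 262 g/cup ÷ 28.35 g/oz ≈ 92 oz
diced tomatoes: 2.5 oz × 8 × 28.35 g/oz ÷ 180 g/cup ≈ 3 cup
diced carrots: (1 tbsp + 1 tsp = 4/3 tbsp) × 8 ÷ 16 tbsp/cup × 128 g/cup ≈ 85 g
butter: 10 oz × 8 × 28.35 g/oz ÷ 227 g/cup ≈ 10 cup

tomato paste: 92 oz; diced tomatoes: 3 cup; diced carrots: 85 g; butter: 10 cup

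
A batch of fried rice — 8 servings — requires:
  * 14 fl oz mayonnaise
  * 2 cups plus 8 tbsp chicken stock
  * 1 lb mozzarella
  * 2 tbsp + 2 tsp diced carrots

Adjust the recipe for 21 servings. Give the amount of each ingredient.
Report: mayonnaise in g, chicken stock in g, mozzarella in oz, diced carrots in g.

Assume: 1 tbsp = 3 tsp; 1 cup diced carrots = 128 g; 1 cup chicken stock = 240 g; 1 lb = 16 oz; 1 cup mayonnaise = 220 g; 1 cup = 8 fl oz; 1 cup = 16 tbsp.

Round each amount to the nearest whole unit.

mayonnaise: 1011 g; chicken stock: 1575 g; mozzarella: 42 oz; diced carrots: 56 g

Scaling factor: 21/8 = 2.625.
mayonnaise: 14 fl oz × 21/8 ÷ 8 fl oz/cup × 220 g/cup ≈ 1011 g
chicken stock: (2 cup + 8 tbsp = 2.5 cup) × 21/8 × 240 g/cup = 1575 g
mozzarella: 1 lb × 21/8 × 16 oz/lb = 42 oz
diced carrots: (2 tbsp + 2 tsp = 8/3 tbsp) × 21/8 ÷ 16 tbsp/cup × 128 g/cup = 56 g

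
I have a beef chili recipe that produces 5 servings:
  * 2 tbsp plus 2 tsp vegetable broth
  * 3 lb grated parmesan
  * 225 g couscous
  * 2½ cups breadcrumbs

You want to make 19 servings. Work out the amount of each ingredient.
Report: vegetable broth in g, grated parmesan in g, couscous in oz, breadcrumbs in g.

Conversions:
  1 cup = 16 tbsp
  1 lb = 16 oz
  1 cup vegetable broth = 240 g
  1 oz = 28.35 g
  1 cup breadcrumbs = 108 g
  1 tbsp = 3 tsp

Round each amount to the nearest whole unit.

Scaling factor: 19/5 = 3.8.
vegetable broth: (2 tbsp + 2 tsp = 8/3 tbsp) × 19/5 ÷ 16 tbsp/cup × 240 g/cup = 152 g
grated parmesan: 3 lb × 19/5 × 16 oz/lb × 28.35 g/oz ≈ 5171 g
couscous: 225 g × 19/5 ÷ 28.35 g/oz ≈ 30 oz
breadcrumbs: 2.5 cup × 19/5 × 108 g/cup = 1026 g

vegetable broth: 152 g; grated parmesan: 5171 g; couscous: 30 oz; breadcrumbs: 1026 g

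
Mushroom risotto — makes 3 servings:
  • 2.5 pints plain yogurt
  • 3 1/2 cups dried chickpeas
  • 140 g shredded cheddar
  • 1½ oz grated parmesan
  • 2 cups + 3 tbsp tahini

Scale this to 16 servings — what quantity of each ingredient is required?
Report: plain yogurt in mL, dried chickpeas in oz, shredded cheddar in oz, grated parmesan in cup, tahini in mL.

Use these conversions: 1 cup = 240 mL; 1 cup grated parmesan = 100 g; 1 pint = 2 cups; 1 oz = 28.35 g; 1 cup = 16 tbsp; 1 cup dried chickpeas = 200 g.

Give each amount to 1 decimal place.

plain yogurt: 6400.0 mL; dried chickpeas: 131.7 oz; shredded cheddar: 26.3 oz; grated parmesan: 2.3 cup; tahini: 2800.0 mL

Scaling factor: 16/3.
plain yogurt: 2.5 pint × 16/3 × 2 cup/pint × 240 mL/cup = 6400.0 mL
dried chickpeas: 3.5 cup × 16/3 × 200 g/cup ÷ 28.35 g/oz ≈ 131.7 oz
shredded cheddar: 140 g × 16/3 ÷ 28.35 g/oz ≈ 26.3 oz
grated parmesan: 1.5 oz × 16/3 × 28.35 g/oz ÷ 100 g/cup ≈ 2.3 cup
tahini: (2 cup + 3 tbsp = 2.1875 cup) × 16/3 × 240 mL/cup = 2800.0 mL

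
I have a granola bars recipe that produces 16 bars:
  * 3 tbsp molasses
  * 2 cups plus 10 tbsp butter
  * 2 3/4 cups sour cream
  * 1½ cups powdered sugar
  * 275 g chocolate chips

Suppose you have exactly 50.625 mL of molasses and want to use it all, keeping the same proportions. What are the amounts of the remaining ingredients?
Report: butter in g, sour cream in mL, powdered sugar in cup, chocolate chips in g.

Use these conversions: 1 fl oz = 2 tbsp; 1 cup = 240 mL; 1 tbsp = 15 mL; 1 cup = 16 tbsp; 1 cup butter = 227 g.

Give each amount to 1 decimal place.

butter: 670.4 g; sour cream: 742.5 mL; powdered sugar: 1.7 cup; chocolate chips: 309.4 g

The original recipe has 45 mL of molasses, so the scaling factor is 50.625 ÷ 45 = 9/8 = 1.125.
butter: (2 cup + 10 tbsp = 2.625 cup) × 9/8 × 227 g/cup ≈ 670.4 g
sour cream: 2.75 cup × 9/8 × 240 mL/cup = 742.5 mL
powdered sugar: 1.5 cup × 9/8 ≈ 1.7 cup
chocolate chips: 275 g × 9/8 ≈ 309.4 g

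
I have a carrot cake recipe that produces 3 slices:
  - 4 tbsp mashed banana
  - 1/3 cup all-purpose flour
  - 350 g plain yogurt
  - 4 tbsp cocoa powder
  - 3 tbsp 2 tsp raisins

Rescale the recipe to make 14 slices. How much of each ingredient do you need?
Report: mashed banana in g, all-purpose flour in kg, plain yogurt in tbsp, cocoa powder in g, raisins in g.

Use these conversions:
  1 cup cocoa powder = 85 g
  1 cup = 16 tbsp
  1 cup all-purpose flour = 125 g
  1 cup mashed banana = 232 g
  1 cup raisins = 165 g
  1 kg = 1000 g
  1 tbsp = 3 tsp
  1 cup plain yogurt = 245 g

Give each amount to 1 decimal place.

mashed banana: 270.7 g; all-purpose flour: 0.2 kg; plain yogurt: 106.7 tbsp; cocoa powder: 99.2 g; raisins: 176.5 g

Scaling factor: 14/3.
mashed banana: 4 tbsp × 14/3 ÷ 16 tbsp/cup × 232 g/cup ≈ 270.7 g
all-purpose flour: 1/3 cup × 14/3 × 125 g/cup ÷ 1000 g/kg ≈ 0.2 kg
plain yogurt: 350 g × 14/3 ÷ 245 g/cup × 16 tbsp/cup ≈ 106.7 tbsp
cocoa powder: 4 tbsp × 14/3 ÷ 16 tbsp/cup × 85 g/cup ≈ 99.2 g
raisins: (3 tbsp + 2 tsp = 11/3 tbsp) × 14/3 ÷ 16 tbsp/cup × 165 g/cup ≈ 176.5 g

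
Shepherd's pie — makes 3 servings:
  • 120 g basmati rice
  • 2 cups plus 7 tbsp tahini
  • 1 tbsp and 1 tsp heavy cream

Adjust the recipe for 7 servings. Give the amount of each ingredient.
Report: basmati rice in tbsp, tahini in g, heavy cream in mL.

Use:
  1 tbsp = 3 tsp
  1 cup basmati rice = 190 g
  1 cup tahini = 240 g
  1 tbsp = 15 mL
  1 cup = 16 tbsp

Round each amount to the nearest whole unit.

basmati rice: 24 tbsp; tahini: 1365 g; heavy cream: 47 mL

Scaling factor: 7/3.
basmati rice: 120 g × 7/3 ÷ 190 g/cup × 16 tbsp/cup ≈ 24 tbsp
tahini: (2 cup + 7 tbsp = 2.4375 cup) × 7/3 × 240 g/cup = 1365 g
heavy cream: (1 tbsp + 1 tsp = 4/3 tbsp) × 7/3 × 15 mL/tbsp ≈ 47 mL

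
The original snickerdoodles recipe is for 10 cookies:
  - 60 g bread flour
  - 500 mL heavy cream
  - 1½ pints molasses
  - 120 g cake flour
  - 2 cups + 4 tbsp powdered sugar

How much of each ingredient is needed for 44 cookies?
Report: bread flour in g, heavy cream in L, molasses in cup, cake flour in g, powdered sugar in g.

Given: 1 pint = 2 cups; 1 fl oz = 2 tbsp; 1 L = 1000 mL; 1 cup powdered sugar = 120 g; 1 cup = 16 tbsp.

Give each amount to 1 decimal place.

Scaling factor: 44/10 = 22/5 = 4.4.
bread flour: 60 g × 22/5 = 264.0 g
heavy cream: 500 mL × 22/5 ÷ 1000 mL/L = 2.2 L
molasses: 1.5 pint × 22/5 × 2 cup/pint = 13.2 cup
cake flour: 120 g × 22/5 = 528.0 g
powdered sugar: (2 cup + 4 tbsp = 2.25 cup) × 22/5 × 120 g/cup = 1188.0 g

bread flour: 264.0 g; heavy cream: 2.2 L; molasses: 13.2 cup; cake flour: 528.0 g; powdered sugar: 1188.0 g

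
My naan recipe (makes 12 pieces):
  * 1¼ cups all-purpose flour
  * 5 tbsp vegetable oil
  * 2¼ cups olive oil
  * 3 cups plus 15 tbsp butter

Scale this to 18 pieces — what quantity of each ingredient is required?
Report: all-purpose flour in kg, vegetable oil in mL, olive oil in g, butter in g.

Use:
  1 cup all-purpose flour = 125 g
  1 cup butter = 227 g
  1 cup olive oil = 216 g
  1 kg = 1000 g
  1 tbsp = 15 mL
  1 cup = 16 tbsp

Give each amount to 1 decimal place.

all-purpose flour: 0.2 kg; vegetable oil: 112.5 mL; olive oil: 729.0 g; butter: 1340.7 g

Scaling factor: 18/12 = 3/2 = 1.5.
all-purpose flour: 1.25 cup × 3/2 × 125 g/cup ÷ 1000 g/kg ≈ 0.2 kg
vegetable oil: 5 tbsp × 3/2 × 15 mL/tbsp = 112.5 mL
olive oil: 2.25 cup × 3/2 × 216 g/cup = 729.0 g
butter: (3 cup + 15 tbsp = 3.9375 cup) × 3/2 × 227 g/cup ≈ 1340.7 g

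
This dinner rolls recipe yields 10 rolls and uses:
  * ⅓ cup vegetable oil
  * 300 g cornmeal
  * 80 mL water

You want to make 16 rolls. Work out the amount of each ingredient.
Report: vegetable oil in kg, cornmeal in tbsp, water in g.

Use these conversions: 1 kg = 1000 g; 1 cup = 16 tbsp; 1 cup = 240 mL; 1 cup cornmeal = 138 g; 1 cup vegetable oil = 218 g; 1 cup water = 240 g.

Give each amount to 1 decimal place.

vegetable oil: 0.1 kg; cornmeal: 55.7 tbsp; water: 128.0 g

Scaling factor: 16/10 = 8/5 = 1.6.
vegetable oil: 1/3 cup × 8/5 × 218 g/cup ÷ 1000 g/kg ≈ 0.1 kg
cornmeal: 300 g × 8/5 ÷ 138 g/cup × 16 tbsp/cup ≈ 55.7 tbsp
water: 80 mL × 8/5 ÷ 240 mL/cup × 240 g/cup = 128.0 g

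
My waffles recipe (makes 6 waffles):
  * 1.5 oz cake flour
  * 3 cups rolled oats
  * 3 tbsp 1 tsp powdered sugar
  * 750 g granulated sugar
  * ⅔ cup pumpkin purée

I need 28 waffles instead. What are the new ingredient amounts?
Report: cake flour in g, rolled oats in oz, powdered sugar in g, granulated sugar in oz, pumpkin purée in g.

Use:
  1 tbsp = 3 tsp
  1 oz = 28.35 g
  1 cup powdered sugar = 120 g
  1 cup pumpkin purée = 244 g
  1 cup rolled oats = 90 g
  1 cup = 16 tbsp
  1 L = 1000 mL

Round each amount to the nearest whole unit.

cake flour: 198 g; rolled oats: 44 oz; powdered sugar: 117 g; granulated sugar: 123 oz; pumpkin purée: 759 g

Scaling factor: 28/6 = 14/3.
cake flour: 1.5 oz × 14/3 × 28.35 g/oz ≈ 198 g
rolled oats: 3 cup × 14/3 × 90 g/cup ÷ 28.35 g/oz ≈ 44 oz
powdered sugar: (3 tbsp + 1 tsp = 10/3 tbsp) × 14/3 ÷ 16 tbsp/cup × 120 g/cup ≈ 117 g
granulated sugar: 750 g × 14/3 ÷ 28.35 g/oz ≈ 123 oz
pumpkin purée: 2/3 cup × 14/3 × 244 g/cup ≈ 759 g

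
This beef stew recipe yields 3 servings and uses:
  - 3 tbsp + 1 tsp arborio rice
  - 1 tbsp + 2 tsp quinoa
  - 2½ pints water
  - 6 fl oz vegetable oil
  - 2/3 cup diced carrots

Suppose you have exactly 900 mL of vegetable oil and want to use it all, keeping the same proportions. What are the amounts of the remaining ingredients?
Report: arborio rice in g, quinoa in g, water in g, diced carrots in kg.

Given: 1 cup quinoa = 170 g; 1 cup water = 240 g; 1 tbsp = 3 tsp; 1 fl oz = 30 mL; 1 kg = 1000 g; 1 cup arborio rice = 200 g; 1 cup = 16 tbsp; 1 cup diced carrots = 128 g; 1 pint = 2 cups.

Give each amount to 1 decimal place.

arborio rice: 208.3 g; quinoa: 88.5 g; water: 6000.0 g; diced carrots: 0.4 kg

The original recipe has 180 mL of vegetable oil, so the scaling factor is 900 ÷ 180 = 5.
arborio rice: (3 tbsp + 1 tsp = 10/3 tbsp) × 5 ÷ 16 tbsp/cup × 200 g/cup ≈ 208.3 g
quinoa: (1 tbsp + 2 tsp = 5/3 tbsp) × 5 ÷ 16 tbsp/cup × 170 g/cup ≈ 88.5 g
water: 2.5 pint × 5 × 2 cup/pint × 240 g/cup = 6000.0 g
diced carrots: 2/3 cup × 5 × 128 g/cup ÷ 1000 g/kg ≈ 0.4 kg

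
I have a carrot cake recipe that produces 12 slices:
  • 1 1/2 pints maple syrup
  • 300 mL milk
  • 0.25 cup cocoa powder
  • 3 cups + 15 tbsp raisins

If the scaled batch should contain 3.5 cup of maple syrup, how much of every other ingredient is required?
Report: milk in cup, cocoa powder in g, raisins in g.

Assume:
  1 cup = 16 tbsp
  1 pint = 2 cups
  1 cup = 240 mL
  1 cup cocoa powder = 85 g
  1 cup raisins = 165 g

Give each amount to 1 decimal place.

milk: 1.5 cup; cocoa powder: 24.8 g; raisins: 758.0 g

The original recipe has 3 cup of maple syrup, so the scaling factor is 3.5 ÷ 3 = 7/6.
milk: 300 mL × 7/6 ÷ 240 mL/cup ≈ 1.5 cup
cocoa powder: 0.25 cup × 7/6 × 85 g/cup ≈ 24.8 g
raisins: (3 cup + 15 tbsp = 3.9375 cup) × 7/6 × 165 g/cup ≈ 758.0 g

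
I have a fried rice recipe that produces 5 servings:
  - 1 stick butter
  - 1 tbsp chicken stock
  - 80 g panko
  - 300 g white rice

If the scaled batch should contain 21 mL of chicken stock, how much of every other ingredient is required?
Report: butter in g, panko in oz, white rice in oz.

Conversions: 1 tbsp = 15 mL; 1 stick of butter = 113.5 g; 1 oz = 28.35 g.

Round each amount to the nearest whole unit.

butter: 159 g; panko: 4 oz; white rice: 15 oz

The original recipe has 15 mL of chicken stock, so the scaling factor is 21 ÷ 15 = 7/5 = 1.4.
butter: 1 stick × 7/5 × 113.5 g/stick ≈ 159 g
panko: 80 g × 7/5 ÷ 28.35 g/oz ≈ 4 oz
white rice: 300 g × 7/5 ÷ 28.35 g/oz ≈ 15 oz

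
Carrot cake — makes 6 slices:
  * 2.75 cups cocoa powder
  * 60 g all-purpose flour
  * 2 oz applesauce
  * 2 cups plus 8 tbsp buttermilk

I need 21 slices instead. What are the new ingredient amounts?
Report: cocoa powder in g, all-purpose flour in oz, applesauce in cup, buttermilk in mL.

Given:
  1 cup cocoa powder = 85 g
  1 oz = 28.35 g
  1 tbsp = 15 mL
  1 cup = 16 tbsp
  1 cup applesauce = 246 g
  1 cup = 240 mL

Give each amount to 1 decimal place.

cocoa powder: 818.1 g; all-purpose flour: 7.4 oz; applesauce: 0.8 cup; buttermilk: 2100.0 mL

Scaling factor: 21/6 = 7/2 = 3.5.
cocoa powder: 2.75 cup × 7/2 × 85 g/cup ≈ 818.1 g
all-purpose flour: 60 g × 7/2 ÷ 28.35 g/oz ≈ 7.4 oz
applesauce: 2 oz × 7/2 × 28.35 g/oz ÷ 246 g/cup ≈ 0.8 cup
buttermilk: (2 cup + 8 tbsp = 2.5 cup) × 7/2 × 240 mL/cup = 2100.0 mL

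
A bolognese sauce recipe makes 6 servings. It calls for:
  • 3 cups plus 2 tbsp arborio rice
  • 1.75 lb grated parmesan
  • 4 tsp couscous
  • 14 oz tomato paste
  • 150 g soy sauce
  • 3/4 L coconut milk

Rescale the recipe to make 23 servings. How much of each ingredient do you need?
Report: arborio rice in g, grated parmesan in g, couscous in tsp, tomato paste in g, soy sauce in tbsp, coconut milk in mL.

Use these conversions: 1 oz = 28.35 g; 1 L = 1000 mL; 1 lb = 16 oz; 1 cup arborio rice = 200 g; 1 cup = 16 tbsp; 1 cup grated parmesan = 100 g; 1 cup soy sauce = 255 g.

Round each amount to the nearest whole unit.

arborio rice: 2396 g; grated parmesan: 3043 g; couscous: 15 tsp; tomato paste: 1521 g; soy sauce: 36 tbsp; coconut milk: 2875 mL

Scaling factor: 23/6.
arborio rice: (3 cup + 2 tbsp = 3.125 cup) × 23/6 × 200 g/cup ≈ 2396 g
grated parmesan: 1.75 lb × 23/6 × 16 oz/lb × 28.35 g/oz ≈ 3043 g
couscous: 4 tsp × 23/6 ≈ 15 tsp
tomato paste: 14 oz × 23/6 × 28.35 g/oz ≈ 1521 g
soy sauce: 150 g × 23/6 ÷ 255 g/cup × 16 tbsp/cup ≈ 36 tbsp
coconut milk: 0.75 L × 23/6 × 1000 mL/L = 2875 mL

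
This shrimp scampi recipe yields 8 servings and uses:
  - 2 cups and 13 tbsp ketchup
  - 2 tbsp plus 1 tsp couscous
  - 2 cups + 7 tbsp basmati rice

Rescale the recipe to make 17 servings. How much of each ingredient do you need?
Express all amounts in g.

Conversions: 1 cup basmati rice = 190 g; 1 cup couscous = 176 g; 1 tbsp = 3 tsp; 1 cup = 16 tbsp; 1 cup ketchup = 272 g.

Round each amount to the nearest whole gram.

Scaling factor: 17/8 = 2.125.
ketchup: (2 cup + 13 tbsp = 2.8125 cup) × 17/8 × 272 g/cup ≈ 1626 g
couscous: (2 tbsp + 1 tsp = 7/3 tbsp) × 17/8 ÷ 16 tbsp/cup × 176 g/cup ≈ 55 g
basmati rice: (2 cup + 7 tbsp = 2.4375 cup) × 17/8 × 190 g/cup ≈ 984 g

ketchup: 1626 g; couscous: 55 g; basmati rice: 984 g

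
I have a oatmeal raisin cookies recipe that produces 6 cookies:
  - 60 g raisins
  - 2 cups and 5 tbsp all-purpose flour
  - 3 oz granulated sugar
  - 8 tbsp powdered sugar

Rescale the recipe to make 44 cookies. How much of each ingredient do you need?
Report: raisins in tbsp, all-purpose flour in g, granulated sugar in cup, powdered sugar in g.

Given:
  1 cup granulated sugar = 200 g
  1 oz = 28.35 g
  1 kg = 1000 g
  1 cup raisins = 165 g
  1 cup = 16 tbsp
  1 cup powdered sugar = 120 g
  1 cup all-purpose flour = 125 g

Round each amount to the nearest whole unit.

Scaling factor: 44/6 = 22/3.
raisins: 60 g × 22/3 ÷ 165 g/cup × 16 tbsp/cup ≈ 43 tbsp
all-purpose flour: (2 cup + 5 tbsp = 2.3125 cup) × 22/3 × 125 g/cup ≈ 2120 g
granulated sugar: 3 oz × 22/3 × 28.35 g/oz ÷ 200 g/cup ≈ 3 cup
powdered sugar: 8 tbsp × 22/3 ÷ 16 tbsp/cup × 120 g/cup = 440 g

raisins: 43 tbsp; all-purpose flour: 2120 g; granulated sugar: 3 cup; powdered sugar: 440 g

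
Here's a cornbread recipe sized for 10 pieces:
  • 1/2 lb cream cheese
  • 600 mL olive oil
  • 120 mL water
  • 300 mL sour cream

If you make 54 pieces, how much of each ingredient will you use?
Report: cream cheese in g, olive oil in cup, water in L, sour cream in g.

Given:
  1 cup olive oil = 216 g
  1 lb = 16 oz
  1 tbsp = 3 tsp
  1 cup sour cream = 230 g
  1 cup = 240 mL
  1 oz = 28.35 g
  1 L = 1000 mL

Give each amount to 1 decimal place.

Scaling factor: 54/10 = 27/5 = 5.4.
cream cheese: 0.5 lb × 27/5 × 16 oz/lb × 28.35 g/oz ≈ 1224.7 g
olive oil: 600 mL × 27/5 ÷ 240 mL/cup = 13.5 cup
water: 120 mL × 27/5 ÷ 1000 mL/L ≈ 0.6 L
sour cream: 300 mL × 27/5 ÷ 240 mL/cup × 230 g/cup = 1552.5 g

cream cheese: 1224.7 g; olive oil: 13.5 cup; water: 0.6 L; sour cream: 1552.5 g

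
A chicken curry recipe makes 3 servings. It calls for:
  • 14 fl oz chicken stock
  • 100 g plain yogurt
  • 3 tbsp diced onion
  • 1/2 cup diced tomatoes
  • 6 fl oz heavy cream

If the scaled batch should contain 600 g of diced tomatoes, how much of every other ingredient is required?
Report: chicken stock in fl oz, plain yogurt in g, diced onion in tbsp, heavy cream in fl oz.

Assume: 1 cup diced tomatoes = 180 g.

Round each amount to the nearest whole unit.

chicken stock: 93 fl oz; plain yogurt: 667 g; diced onion: 20 tbsp; heavy cream: 40 fl oz

The original recipe has 90 g of diced tomatoes, so the scaling factor is 600 ÷ 90 = 20/3.
chicken stock: 14 fl oz × 20/3 ≈ 93 fl oz
plain yogurt: 100 g × 20/3 ≈ 667 g
diced onion: 3 tbsp × 20/3 = 20 tbsp
heavy cream: 6 fl oz × 20/3 = 40 fl oz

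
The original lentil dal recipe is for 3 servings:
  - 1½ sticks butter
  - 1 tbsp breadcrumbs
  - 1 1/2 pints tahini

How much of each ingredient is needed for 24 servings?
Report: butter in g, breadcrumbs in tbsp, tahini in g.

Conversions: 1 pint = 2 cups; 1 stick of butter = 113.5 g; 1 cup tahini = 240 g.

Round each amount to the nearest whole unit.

Scaling factor: 24/3 = 8.
butter: 1.5 stick × 8 × 113.5 g/stick = 1362 g
breadcrumbs: 1 tbsp × 8 = 8 tbsp
tahini: 1.5 pint × 8 × 2 cup/pint × 240 g/cup = 5760 g

butter: 1362 g; breadcrumbs: 8 tbsp; tahini: 5760 g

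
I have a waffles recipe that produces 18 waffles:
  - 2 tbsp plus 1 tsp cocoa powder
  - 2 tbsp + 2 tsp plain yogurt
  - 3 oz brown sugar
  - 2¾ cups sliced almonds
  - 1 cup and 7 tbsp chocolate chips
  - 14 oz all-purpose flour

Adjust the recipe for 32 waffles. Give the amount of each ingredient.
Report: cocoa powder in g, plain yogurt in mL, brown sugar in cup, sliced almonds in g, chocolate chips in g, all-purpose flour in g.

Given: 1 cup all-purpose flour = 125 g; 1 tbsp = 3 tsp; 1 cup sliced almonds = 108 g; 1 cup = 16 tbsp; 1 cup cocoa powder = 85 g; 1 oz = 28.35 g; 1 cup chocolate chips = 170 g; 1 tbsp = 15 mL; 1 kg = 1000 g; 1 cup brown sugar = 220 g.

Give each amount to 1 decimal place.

cocoa powder: 22.0 g; plain yogurt: 71.1 mL; brown sugar: 0.7 cup; sliced almonds: 528.0 g; chocolate chips: 434.4 g; all-purpose flour: 705.6 g

Scaling factor: 32/18 = 16/9.
cocoa powder: (2 tbsp + 1 tsp = 7/3 tbsp) × 16/9 ÷ 16 tbsp/cup × 85 g/cup ≈ 22.0 g
plain yogurt: (2 tbsp + 2 tsp = 8/3 tbsp) × 16/9 × 15 mL/tbsp ≈ 71.1 mL
brown sugar: 3 oz × 16/9 × 28.35 g/oz ÷ 220 g/cup ≈ 0.7 cup
sliced almonds: 2.75 cup × 16/9 × 108 g/cup = 528.0 g
chocolate chips: (1 cup + 7 tbsp = 1.4375 cup) × 16/9 × 170 g/cup ≈ 434.4 g
all-purpose flour: 14 oz × 16/9 × 28.35 g/oz = 705.6 g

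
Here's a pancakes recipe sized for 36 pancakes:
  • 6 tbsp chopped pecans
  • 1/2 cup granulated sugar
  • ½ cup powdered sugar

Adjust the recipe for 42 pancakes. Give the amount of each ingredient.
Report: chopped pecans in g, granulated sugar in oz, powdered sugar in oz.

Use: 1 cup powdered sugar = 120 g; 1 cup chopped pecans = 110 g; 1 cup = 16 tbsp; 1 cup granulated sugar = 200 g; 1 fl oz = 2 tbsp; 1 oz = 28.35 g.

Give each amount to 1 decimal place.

chopped pecans: 48.1 g; granulated sugar: 4.1 oz; powdered sugar: 2.5 oz

Scaling factor: 42/36 = 7/6.
chopped pecans: 6 tbsp × 7/6 ÷ 16 tbsp/cup × 110 g/cup ≈ 48.1 g
granulated sugar: 0.5 cup × 7/6 × 200 g/cup ÷ 28.35 g/oz ≈ 4.1 oz
powdered sugar: 0.5 cup × 7/6 × 120 g/cup ÷ 28.35 g/oz ≈ 2.5 oz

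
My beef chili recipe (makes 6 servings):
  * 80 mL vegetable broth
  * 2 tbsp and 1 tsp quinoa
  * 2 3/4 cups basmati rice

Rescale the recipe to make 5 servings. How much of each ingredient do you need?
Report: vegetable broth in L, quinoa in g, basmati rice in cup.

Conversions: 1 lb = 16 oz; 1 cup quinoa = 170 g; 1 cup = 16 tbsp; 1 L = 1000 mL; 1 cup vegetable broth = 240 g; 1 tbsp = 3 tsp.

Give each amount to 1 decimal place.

vegetable broth: 0.1 L; quinoa: 20.7 g; basmati rice: 2.3 cup

Scaling factor: 5/6.
vegetable broth: 80 mL × 5/6 ÷ 1000 mL/L ≈ 0.1 L
quinoa: (2 tbsp + 1 tsp = 7/3 tbsp) × 5/6 ÷ 16 tbsp/cup × 170 g/cup ≈ 20.7 g
basmati rice: 2.75 cup × 5/6 ≈ 2.3 cup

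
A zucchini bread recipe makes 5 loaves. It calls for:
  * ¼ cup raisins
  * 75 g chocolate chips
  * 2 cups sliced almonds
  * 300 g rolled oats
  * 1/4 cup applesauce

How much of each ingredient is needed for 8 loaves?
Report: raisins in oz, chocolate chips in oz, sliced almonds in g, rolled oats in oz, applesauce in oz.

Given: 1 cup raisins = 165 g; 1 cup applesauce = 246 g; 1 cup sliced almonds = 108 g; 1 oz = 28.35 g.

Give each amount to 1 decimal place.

raisins: 2.3 oz; chocolate chips: 4.2 oz; sliced almonds: 345.6 g; rolled oats: 16.9 oz; applesauce: 3.5 oz

Scaling factor: 8/5 = 1.6.
raisins: 0.25 cup × 8/5 × 165 g/cup ÷ 28.35 g/oz ≈ 2.3 oz
chocolate chips: 75 g × 8/5 ÷ 28.35 g/oz ≈ 4.2 oz
sliced almonds: 2 cup × 8/5 × 108 g/cup = 345.6 g
rolled oats: 300 g × 8/5 ÷ 28.35 g/oz ≈ 16.9 oz
applesauce: 0.25 cup × 8/5 × 246 g/cup ÷ 28.35 g/oz ≈ 3.5 oz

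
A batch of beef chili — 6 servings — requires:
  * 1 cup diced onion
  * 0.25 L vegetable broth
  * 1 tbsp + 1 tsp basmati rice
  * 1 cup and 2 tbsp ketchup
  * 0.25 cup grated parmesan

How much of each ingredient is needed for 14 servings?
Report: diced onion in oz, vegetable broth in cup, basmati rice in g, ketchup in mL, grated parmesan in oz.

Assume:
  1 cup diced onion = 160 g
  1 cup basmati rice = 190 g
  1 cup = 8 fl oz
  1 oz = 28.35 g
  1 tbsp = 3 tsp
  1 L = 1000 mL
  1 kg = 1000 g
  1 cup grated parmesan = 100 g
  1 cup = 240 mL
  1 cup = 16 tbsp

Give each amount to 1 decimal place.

diced onion: 13.2 oz; vegetable broth: 2.4 cup; basmati rice: 36.9 g; ketchup: 630.0 mL; grated parmesan: 2.1 oz

Scaling factor: 14/6 = 7/3.
diced onion: 1 cup × 7/3 × 160 g/cup ÷ 28.35 g/oz ≈ 13.2 oz
vegetable broth: 0.25 L × 7/3 × 1000 mL/L ÷ 240 mL/cup ≈ 2.4 cup
basmati rice: (1 tbsp + 1 tsp = 4/3 tbsp) × 7/3 ÷ 16 tbsp/cup × 190 g/cup ≈ 36.9 g
ketchup: (1 cup + 2 tbsp = 1.125 cup) × 7/3 × 240 mL/cup = 630.0 mL
grated parmesan: 0.25 cup × 7/3 × 100 g/cup ÷ 28.35 g/oz ≈ 2.1 oz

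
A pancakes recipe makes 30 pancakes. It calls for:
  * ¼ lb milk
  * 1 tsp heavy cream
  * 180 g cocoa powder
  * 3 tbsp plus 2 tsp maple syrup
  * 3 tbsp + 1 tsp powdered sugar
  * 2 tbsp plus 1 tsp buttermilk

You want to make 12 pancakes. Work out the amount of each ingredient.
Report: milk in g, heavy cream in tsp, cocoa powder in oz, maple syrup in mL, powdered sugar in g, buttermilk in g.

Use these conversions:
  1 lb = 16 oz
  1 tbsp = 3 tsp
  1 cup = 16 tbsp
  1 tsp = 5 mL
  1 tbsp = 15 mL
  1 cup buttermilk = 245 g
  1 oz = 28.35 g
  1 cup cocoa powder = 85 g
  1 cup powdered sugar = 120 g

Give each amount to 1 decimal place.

Scaling factor: 12/30 = 2/5 = 0.4.
milk: 0.25 lb × 2/5 × 16 oz/lb × 28.35 g/oz ≈ 45.4 g
heavy cream: 1 tsp × 2/5 = 0.4 tsp
cocoa powder: 180 g × 2/5 ÷ 28.35 g/oz ≈ 2.5 oz
maple syrup: (3 tbsp + 2 tsp = 11/3 tbsp) × 2/5 × 15 mL/tbsp = 22.0 mL
powdered sugar: (3 tbsp + 1 tsp = 10/3 tbsp) × 2/5 ÷ 16 tbsp/cup × 120 g/cup = 10.0 g
buttermilk: (2 tbsp + 1 tsp = 7/3 tbsp) × 2/5 ÷ 16 tbsp/cup × 245 g/cup ≈ 14.3 g

milk: 45.4 g; heavy cream: 0.4 tsp; cocoa powder: 2.5 oz; maple syrup: 22.0 mL; powdered sugar: 10.0 g; buttermilk: 14.3 g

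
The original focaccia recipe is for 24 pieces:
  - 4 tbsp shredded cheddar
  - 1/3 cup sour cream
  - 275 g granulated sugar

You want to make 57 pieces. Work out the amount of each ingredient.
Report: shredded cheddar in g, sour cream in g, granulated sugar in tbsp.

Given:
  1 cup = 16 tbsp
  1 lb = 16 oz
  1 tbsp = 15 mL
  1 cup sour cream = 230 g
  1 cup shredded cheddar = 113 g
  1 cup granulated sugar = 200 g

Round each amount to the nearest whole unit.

Scaling factor: 57/24 = 19/8 = 2.375.
shredded cheddar: 4 tbsp × 19/8 ÷ 16 tbsp/cup × 113 g/cup ≈ 67 g
sour cream: 1/3 cup × 19/8 × 230 g/cup ≈ 182 g
granulated sugar: 275 g × 19/8 ÷ 200 g/cup × 16 tbsp/cup ≈ 52 tbsp

shredded cheddar: 67 g; sour cream: 182 g; granulated sugar: 52 tbsp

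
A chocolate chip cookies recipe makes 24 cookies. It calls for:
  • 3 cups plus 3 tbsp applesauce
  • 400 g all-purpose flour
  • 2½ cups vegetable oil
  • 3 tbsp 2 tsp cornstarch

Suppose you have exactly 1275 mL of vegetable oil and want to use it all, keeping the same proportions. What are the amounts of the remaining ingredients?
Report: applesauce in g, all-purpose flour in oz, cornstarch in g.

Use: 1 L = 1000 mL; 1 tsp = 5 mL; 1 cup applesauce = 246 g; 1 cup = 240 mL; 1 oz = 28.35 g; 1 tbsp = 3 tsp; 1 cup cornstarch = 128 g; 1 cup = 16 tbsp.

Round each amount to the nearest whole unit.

The original recipe has 600 mL of vegetable oil, so the scaling factor is 1275 ÷ 600 = 17/8 = 2.125.
applesauce: (3 cup + 3 tbsp = 3.1875 cup) × 17/8 × 246 g/cup ≈ 1666 g
all-purpose flour: 400 g × 17/8 ÷ 28.35 g/oz ≈ 30 oz
cornstarch: (3 tbsp + 2 tsp = 11/3 tbsp) × 17/8 ÷ 16 tbsp/cup × 128 g/cup ≈ 62 g

applesauce: 1666 g; all-purpose flour: 30 oz; cornstarch: 62 g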